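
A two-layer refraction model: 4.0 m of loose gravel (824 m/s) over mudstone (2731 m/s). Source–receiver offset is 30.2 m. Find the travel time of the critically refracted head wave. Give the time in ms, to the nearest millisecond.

20 ms

t = x/V₂ + 2h·√(V₂²−V₁²)/(V₁V₂).
√(V₂²−V₁²) = √(2731²−824²) = 2603.7 m/s; delay term = 2·4.0·2603.7/(824·2731) = 0.00926 s.
t = 30.2/2731 + 0.00926 = 0.02031 s.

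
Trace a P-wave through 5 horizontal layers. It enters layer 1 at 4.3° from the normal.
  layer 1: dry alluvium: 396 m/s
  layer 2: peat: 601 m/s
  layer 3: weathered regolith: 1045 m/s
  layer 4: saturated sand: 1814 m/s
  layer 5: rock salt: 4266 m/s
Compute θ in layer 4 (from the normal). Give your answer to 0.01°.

Ray parameter p = sin 4.3° / 396 = 1.8934e-04 s/m.
sin θ_4 = p·V_4 = 1.8934e-04 × 1814 = 0.3435.
θ_4 = 20.09° from the vertical.

20.09°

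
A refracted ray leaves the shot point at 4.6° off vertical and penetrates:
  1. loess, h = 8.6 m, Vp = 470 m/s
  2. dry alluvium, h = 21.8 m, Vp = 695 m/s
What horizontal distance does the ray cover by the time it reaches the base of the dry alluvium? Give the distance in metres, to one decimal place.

3.3 m

Ray parameter p = sin 4.6° / 470 m/s = 1.7064e-04 s/m.
Layer 1: θ = 4.60°; offset = 8.6·tan 4.60° = 0.692 m.
Layer 2: sin θ = p·695 = 0.1186 → θ = 6.81°; offset = 21.8·tan 6.81° = 2.604 m.
Summing the layer offsets gives 3.296 m.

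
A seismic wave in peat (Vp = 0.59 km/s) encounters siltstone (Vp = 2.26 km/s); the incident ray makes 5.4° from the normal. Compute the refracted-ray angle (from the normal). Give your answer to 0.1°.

21.1°

Snell's law: sin θ₂ = (V₂/V₁)·sin θ₁ = (2.26/0.59)·sin 5.4° = 0.3605.
θ₂ = arcsin 0.3605 = 21.13° from the normal.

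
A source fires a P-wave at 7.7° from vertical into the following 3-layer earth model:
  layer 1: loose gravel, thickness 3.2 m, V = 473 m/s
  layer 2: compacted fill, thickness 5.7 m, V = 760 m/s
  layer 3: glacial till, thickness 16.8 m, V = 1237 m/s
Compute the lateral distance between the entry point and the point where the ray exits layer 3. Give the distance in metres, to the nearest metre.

Apply Snell's law at each interface; in layer i the horizontal offset is hᵢ·tan θᵢ.
Layer 1: θ = 7.70°; offset = 3.2·tan 7.70° = 0.433 m.
Layer 2: sin θ = 760·sin 7.7°/473 = 0.2153, θ = 12.43°; offset = 5.7·tan 12.43° = 1.257 m.
Layer 3: sin θ = 1237·sin 7.7°/473 = 0.3504, θ = 20.51°; offset = 16.8·tan 20.51° = 6.285 m.
Total horizontal offset = 7.975 m.

8 m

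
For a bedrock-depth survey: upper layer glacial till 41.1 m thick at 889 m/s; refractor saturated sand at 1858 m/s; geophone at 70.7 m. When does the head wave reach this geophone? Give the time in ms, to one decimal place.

t = x/V₂ + 2h·√(V₂²−V₁²)/(V₁V₂).
√(V₂²−V₁²) = √(1858²−889²) = 1631.5 m/s; delay term = 2·41.1·1631.5/(889·1858) = 0.08119 s.
t = 70.7/1858 + 0.08119 = 0.11924 s.

119.2 ms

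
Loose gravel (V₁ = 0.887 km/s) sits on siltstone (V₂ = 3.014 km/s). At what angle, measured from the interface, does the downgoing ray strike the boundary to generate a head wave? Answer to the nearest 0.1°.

Critical incidence: sin θ_c = V₁/V₂ = 0.887/3.014 = 0.2943.
θ_c = arcsin 0.2943 = 17.12°.
Measured from the interface: 90° − 17.12° = 72.88°.

72.9°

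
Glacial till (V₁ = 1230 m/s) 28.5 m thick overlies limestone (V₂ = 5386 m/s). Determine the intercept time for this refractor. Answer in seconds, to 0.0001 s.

tᵢ = 2h·√(V₂²−V₁²)/(V₁V₂).
√(V₂²−V₁²) = √(5386²−1230²) = 5243.7 m/s.
tᵢ = 2·28.5·5243.7/(1230·5386) = 0.04512 s.

0.0451 s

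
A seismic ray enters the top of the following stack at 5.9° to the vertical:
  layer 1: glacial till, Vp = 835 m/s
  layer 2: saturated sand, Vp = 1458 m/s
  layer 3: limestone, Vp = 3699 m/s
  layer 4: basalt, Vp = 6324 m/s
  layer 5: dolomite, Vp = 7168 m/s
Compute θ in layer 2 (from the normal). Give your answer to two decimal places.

Snell's law across each interface conserves sin θ / V, so sin θ_2 = V_2·sin θ₁/V₁.
sin θ_2 = 1458 × sin 5.9° / 835 = 0.1795.
θ_2 = 10.34° from the vertical.

10.34°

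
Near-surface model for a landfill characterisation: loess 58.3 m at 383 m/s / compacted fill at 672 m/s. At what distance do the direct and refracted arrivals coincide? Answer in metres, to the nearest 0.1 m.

222.8 m

x_cross = 2h·√((V₂+V₁)/(V₂−V₁)).
(V₂+V₁)/(V₂−V₁) = (672+383)/(672−383) = 3.6505; √ = 1.9106.
x_cross = 2·58.3·1.9106 = 222.78 m.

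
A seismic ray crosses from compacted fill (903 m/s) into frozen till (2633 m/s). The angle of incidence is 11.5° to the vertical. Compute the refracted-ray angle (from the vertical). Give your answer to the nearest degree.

Snell's law: sin θ₂ = (V₂/V₁)·sin θ₁ = (2633/903)·sin 11.5° = 0.5813.
θ₂ = arcsin 0.5813 = 35.54° from the normal.

36°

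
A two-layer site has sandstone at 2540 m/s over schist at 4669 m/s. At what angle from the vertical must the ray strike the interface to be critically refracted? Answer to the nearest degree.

Critical incidence: sin θ_c = V₁/V₂ = 2540/4669 = 0.5440.
θ_c = arcsin 0.5440 = 32.96°.

33°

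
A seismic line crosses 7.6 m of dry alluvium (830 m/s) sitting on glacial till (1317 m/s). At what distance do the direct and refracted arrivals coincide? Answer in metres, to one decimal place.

31.9 m

x_cross = 2h·√((V₂+V₁)/(V₂−V₁)).
(V₂+V₁)/(V₂−V₁) = (1317+830)/(1317−830) = 4.4086; √ = 2.0997.
x_cross = 2·7.6·2.0997 = 31.92 m.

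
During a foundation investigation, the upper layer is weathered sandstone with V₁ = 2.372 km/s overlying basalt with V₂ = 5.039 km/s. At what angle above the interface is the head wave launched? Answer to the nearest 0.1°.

61.9°

At critical incidence the refracted ray runs along the interface (θ₂ = 90°), so sin θ_c = V₁/V₂.
θ_c = arcsin(2.372/5.039) = arcsin 0.4707 = 28.08°.
Measured from the interface: 90° − 28.08° = 61.92°.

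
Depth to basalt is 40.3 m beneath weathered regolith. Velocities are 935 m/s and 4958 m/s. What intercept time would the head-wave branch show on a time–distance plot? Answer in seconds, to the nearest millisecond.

tᵢ = 2h·√(V₂²−V₁²)/(V₁V₂).
√(V₂²−V₁²) = √(4958²−935²) = 4869.0 m/s.
tᵢ = 2·40.3·4869.0/(935·4958) = 0.08466 s.

0.085 s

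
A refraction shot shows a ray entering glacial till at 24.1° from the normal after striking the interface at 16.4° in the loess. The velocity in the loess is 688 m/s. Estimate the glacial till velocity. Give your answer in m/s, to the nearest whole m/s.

995 m/s

Snell's law: sin 16.4°/V₁ = sin 24.1°/V₂.
V₂ = V₁·sin 24.1°/sin 16.4° = 688 × 1.4462 = 995.01 m/s.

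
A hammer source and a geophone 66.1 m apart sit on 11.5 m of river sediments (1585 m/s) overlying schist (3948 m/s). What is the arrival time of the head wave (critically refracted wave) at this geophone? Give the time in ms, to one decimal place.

θ_c = arcsin(V₁/V₂) = arcsin(1585/3948) = 23.67°, cos θ_c = 0.9159.
Intercept time tᵢ = 2h cos θ_c / V₁ = 2·11.5·0.9159/1585 = 0.01329 s.
t = x/V₂ + tᵢ = 66.1/3948 + 0.01329 = 0.03003 s.

30.0 ms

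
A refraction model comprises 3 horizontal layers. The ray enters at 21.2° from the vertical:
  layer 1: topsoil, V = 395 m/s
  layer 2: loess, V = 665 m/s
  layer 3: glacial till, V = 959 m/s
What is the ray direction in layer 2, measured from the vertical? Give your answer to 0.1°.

37.5°

Snell's law across each interface conserves sin θ / V, so sin θ_2 = V_2·sin θ₁/V₁.
sin θ_2 = 665 × sin 21.2° / 395 = 0.6088.
θ_2 = arcsin 0.6088 = 37.50°.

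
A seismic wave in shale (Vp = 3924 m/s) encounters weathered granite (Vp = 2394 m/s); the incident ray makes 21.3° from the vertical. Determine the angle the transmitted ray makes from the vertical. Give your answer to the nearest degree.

13°

sin θ₁/V₁ = sin θ₂/V₂ ⇒ sin θ₂ = 2394·sin 21.3°/3924 = 2394·0.3633/3924 = 0.2216.
θ₂ = sin⁻¹(0.2216) = 12.80° (from vertical).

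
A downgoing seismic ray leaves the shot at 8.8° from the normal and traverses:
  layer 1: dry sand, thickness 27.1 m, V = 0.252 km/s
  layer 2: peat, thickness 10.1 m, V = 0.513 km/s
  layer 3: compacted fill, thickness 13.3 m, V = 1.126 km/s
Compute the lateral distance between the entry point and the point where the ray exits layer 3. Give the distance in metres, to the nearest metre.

20 m

Apply Snell's law at each interface; in layer i the horizontal offset is hᵢ·tan θᵢ.
Layer 1: θ = 8.80°; offset = 27.1·tan 8.80° = 4.195 m.
Layer 2: sin θ = 0.513·sin 8.8°/0.252 = 0.3114, θ = 18.15°; offset = 10.1·tan 18.15° = 3.310 m.
Layer 3: sin θ = 1.126·sin 8.8°/0.252 = 0.6836, θ = 43.12°; offset = 13.3·tan 43.12° = 12.456 m.
Total horizontal offset = 19.962 m.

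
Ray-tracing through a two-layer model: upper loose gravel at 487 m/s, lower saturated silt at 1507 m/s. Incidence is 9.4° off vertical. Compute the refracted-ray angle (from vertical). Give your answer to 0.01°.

30.36°

Snell's law: sin θ₂ = (V₂/V₁)·sin θ₁ = (1507/487)·sin 9.4° = 0.5054.
θ₂ = sin⁻¹(0.5054) = 30.36° (from vertical).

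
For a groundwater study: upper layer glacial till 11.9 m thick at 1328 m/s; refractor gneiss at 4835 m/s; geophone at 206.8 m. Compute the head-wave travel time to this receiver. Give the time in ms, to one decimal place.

60.0 ms

t = x/V₂ + 2h·√(V₂²−V₁²)/(V₁V₂).
√(V₂²−V₁²) = √(4835²−1328²) = 4649.0 m/s; delay term = 2·11.9·4649.0/(1328·4835) = 0.01723 s.
t = 206.8/4835 + 0.01723 = 0.06000 s.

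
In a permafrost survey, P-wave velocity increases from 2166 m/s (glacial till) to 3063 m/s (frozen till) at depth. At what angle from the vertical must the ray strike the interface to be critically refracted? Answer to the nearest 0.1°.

45.0°

At critical incidence the refracted ray runs along the interface (θ₂ = 90°), so sin θ_c = V₁/V₂.
θ_c = arcsin(2166/3063) = arcsin 0.7071 = 45.00°.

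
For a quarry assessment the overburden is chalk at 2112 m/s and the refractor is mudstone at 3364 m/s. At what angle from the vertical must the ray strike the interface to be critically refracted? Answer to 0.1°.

At critical incidence the refracted ray runs along the interface (θ₂ = 90°), so sin θ_c = V₁/V₂.
θ_c = arcsin(2112/3364) = arcsin 0.6278 = 38.89°.

38.9°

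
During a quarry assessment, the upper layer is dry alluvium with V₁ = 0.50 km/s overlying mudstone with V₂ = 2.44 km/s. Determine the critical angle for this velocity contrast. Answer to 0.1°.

Critical incidence: sin θ_c = V₁/V₂ = 0.50/2.44 = 0.2049.
θ_c = arcsin 0.2049 = 11.82°.

11.8°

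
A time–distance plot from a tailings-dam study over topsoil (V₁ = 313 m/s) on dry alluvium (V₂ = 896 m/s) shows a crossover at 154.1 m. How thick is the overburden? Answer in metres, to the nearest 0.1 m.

h = (x_cross/2)·√((V₂−V₁)/(V₂+V₁)).
(V₂−V₁)/(V₂+V₁) = (896−313)/(896+313) = 0.4822; √ = 0.6944.
h = (154.1/2)·0.6944 = 53.50 m.

53.5 m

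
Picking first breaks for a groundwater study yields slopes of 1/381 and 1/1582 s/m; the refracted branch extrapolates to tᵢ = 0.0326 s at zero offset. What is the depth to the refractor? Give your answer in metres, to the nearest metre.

6 m

h = tᵢ·V₁·V₂ / (2·√(V₂²−V₁²)).
√(V₂²−V₁²) = √(1582² − 381²) = 1535.4 m/s.
h = 0.0326 s × 381 × 1582 / (2 × 1535.4) = 6.40 m.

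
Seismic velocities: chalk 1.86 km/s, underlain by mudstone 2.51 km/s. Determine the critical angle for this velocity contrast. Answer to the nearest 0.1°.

47.8°

At critical incidence the refracted ray runs along the interface (θ₂ = 90°), so sin θ_c = V₁/V₂.
θ_c = arcsin(1.86/2.51) = arcsin 0.7410 = 47.82°.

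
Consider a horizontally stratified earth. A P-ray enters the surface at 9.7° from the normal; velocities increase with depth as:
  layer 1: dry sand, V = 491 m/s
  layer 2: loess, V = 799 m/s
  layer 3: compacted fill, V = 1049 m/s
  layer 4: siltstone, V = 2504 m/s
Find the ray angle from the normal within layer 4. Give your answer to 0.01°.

59.23°

Ray parameter p = sin 9.7° / 491 = 3.4316e-04 s/m.
sin θ_4 = p·V_4 = 3.4316e-04 × 2504 = 0.8593.
θ_4 = 59.23° from the vertical.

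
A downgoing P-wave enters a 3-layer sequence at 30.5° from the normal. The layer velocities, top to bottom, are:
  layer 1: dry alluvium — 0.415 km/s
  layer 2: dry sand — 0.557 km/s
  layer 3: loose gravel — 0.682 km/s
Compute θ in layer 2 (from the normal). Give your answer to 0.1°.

Ray parameter p = sin 30.5° / 0.415 = 1.2230e+00 s/km.
sin θ_2 = p·V_2 = 1.2230e+00 × 0.557 = 0.6812.
θ_2 = 42.94° from the vertical.

42.9°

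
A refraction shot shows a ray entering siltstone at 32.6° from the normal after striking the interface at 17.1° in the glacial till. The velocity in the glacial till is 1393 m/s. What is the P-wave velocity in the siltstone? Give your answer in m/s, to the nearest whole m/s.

Snell's law: sin 17.1°/V₁ = sin 32.6°/V₂.
V₂ = V₁·sin 32.6°/sin 17.1° = 1393 × 1.8323 = 2552.40 m/s.

2552 m/s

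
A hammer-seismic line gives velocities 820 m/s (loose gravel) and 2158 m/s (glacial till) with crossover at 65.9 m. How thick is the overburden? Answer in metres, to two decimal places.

h = (x_cross/2)·√((V₂−V₁)/(V₂+V₁)).
(V₂−V₁)/(V₂+V₁) = (2158−820)/(2158+820) = 0.4493; √ = 0.6703.
h = (65.9/2)·0.6703 = 22.09 m.

22.09 m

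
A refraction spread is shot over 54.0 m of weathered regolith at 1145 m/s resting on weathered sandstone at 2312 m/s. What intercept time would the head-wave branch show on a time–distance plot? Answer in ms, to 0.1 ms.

81.9 ms

θ_c = arcsin(V₁/V₂) = arcsin(1145/2312) = 29.69°; cos θ_c = 0.8688.
tᵢ = 2h·cos θ_c / V₁ = 2·54.0·0.8688 / 1145 = 0.08194 s.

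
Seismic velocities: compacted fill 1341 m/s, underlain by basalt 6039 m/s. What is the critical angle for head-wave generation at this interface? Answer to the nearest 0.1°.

12.8°

At critical incidence the refracted ray runs along the interface (θ₂ = 90°), so sin θ_c = V₁/V₂.
θ_c = arcsin(1341/6039) = arcsin 0.2221 = 12.83°.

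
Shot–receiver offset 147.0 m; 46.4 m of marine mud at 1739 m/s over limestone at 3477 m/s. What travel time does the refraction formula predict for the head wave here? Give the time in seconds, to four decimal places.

0.0885 s

θ_c = arcsin(V₁/V₂) = arcsin(1739/3477) = 30.01°, cos θ_c = 0.8659.
Intercept time tᵢ = 2h cos θ_c / V₁ = 2·46.4·0.8659/1739 = 0.04621 s.
t = x/V₂ + tᵢ = 147.0/3477 + 0.04621 = 0.08849 s.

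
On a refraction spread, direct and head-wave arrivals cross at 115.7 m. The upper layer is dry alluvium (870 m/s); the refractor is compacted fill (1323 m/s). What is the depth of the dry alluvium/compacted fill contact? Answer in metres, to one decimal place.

26.3 m

x_cross = 2h·√((V₂+V₁)/(V₂−V₁)) → h = x_cross / (2·√((V₂+V₁)/(V₂−V₁))).
√((V₂+V₁)/(V₂−V₁)) = √((1323+870)/(1323−870)) = 2.2002.
h = 115.7 / (2·2.2002) = 26.29 m.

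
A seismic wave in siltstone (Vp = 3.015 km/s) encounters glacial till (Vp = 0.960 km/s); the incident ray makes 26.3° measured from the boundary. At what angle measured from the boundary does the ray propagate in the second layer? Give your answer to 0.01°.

73.41°

Convert to the normal: θ₁ = 90° − 26.3° = 63.7°.
Snell's law: sin θ₂ = (V₂/V₁)·sin θ₁ = (0.960/3.015)·sin 63.7° = 0.2854.
θ₂ = arcsin 0.2854 = 16.59° from the normal.
From the interface: 90° − 16.59° = 73.41°.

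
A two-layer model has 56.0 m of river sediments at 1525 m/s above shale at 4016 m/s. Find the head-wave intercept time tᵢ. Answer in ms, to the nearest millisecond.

68 ms

θ_c = arcsin(V₁/V₂) = arcsin(1525/4016) = 22.32°; cos θ_c = 0.9251.
tᵢ = 2h·cos θ_c / V₁ = 2·56.0·0.9251 / 1525 = 0.06794 s.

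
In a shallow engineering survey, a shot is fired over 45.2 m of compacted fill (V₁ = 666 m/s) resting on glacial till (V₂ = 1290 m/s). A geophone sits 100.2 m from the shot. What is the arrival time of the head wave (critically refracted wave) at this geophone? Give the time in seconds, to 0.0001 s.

0.1939 s

θ_c = arcsin(V₁/V₂) = arcsin(666/1290) = 31.08°, cos θ_c = 0.8564.
Intercept time tᵢ = 2h cos θ_c / V₁ = 2·45.2·0.8564/666 = 0.11625 s.
t = x/V₂ + tᵢ = 100.2/1290 + 0.11625 = 0.19392 s.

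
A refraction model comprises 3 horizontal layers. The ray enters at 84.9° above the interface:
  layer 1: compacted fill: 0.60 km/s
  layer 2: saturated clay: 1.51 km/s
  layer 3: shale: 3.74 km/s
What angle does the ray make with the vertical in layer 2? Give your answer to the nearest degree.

From the normal: θ₁ = 90° − 84.9° = 5.1°.
Snell's law across each interface conserves sin θ / V, so sin θ_2 = V_2·sin θ₁/V₁.
sin θ_2 = 1.51 × sin 5.1° / 0.60 = 0.2237.
θ_2 = arcsin 0.2237 = 12.93°.

13°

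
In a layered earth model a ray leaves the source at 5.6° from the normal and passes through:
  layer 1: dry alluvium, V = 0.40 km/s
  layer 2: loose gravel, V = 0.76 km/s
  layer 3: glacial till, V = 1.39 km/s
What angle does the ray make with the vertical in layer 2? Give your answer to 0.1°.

Ray parameter p = sin 5.6° / 0.40 = 2.4396e-01 s/km.
sin θ_2 = p·V_2 = 2.4396e-01 × 0.76 = 0.1854.
θ_2 = arcsin 0.1854 = 10.68°.

10.7°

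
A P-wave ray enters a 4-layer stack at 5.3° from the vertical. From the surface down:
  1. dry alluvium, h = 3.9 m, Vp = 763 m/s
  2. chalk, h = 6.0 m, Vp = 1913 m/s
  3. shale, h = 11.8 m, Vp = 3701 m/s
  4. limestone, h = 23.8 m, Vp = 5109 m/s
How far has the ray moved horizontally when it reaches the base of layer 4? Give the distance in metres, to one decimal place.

p = sin θ₁/V₁ = sin 5.3°/763 = 1.2106e-04 s/m is conserved through the stack.
Layer 1: θ = 5.30°; offset = 3.9·tan 5.30° = 0.362 m.
Layer 2: sin θ = p·1913 = 0.2316 → θ = 13.39°; offset = 6.0·tan 13.39° = 1.428 m.
Layer 3: sin θ = p·3701 = 0.4481 → θ = 26.62°; offset = 11.8·tan 26.62° = 5.914 m.
Layer 4: sin θ = p·5109 = 0.6185 → θ = 38.21°; offset = 23.8·tan 38.21° = 18.734 m.
Σ offsets = 26.438 m.

26.4 m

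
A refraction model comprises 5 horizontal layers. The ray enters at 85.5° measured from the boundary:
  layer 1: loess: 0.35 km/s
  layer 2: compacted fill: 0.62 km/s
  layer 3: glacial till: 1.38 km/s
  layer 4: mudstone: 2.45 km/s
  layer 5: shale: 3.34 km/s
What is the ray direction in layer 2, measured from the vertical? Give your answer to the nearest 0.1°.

From the normal: θ₁ = 90° − 85.5° = 4.5°.
Ray parameter p = sin 4.5° / 0.35 = 2.2417e-01 s/km.
sin θ_2 = p·V_2 = 2.2417e-01 × 0.62 = 0.1390.
θ_2 = arcsin 0.1390 = 7.99°.

8.0°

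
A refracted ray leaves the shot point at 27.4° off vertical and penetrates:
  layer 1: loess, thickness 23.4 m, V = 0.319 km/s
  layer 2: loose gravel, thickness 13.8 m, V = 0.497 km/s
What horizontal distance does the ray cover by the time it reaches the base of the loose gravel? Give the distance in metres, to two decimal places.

26.32 m

p = sin θ₁/V₁ = sin 27.4°/0.319 = 1.4426e+00 s/km is conserved through the stack.
Layer 1: θ = 27.40°; offset = 23.4·tan 27.40° = 12.1294 m.
Layer 2: sin θ = p·0.497 = 0.7170 → θ = 45.81°; offset = 13.8·tan 45.81° = 14.1940 m.
Total horizontal offset = 26.3234 m.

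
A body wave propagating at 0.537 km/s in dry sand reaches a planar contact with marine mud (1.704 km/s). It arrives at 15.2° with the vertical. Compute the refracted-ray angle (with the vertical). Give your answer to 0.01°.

Snell's law: sin θ₂ = (V₂/V₁)·sin θ₁ = (1.704/0.537)·sin 15.2° = 0.8320.
θ₂ = sin⁻¹(0.8320) = 56.30° (from vertical).

56.30°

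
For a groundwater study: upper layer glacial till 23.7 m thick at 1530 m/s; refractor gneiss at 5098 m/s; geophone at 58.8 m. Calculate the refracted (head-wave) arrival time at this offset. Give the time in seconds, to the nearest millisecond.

t = x/V₂ + 2h·√(V₂²−V₁²)/(V₁V₂).
√(V₂²−V₁²) = √(5098²−1530²) = 4863.0 m/s; delay term = 2·23.7·4863.0/(1530·5098) = 0.02955 s.
t = 58.8/5098 + 0.02955 = 0.04109 s.

0.041 s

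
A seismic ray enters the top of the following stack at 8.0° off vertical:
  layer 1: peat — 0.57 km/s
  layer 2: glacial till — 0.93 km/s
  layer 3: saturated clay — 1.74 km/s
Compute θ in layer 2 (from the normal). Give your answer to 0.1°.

13.1°

Ray parameter p = sin 8.0° / 0.57 = 2.4416e-01 s/km.
sin θ_2 = p·V_2 = 2.4416e-01 × 0.93 = 0.2271.
θ_2 = arcsin 0.2271 = 13.12°.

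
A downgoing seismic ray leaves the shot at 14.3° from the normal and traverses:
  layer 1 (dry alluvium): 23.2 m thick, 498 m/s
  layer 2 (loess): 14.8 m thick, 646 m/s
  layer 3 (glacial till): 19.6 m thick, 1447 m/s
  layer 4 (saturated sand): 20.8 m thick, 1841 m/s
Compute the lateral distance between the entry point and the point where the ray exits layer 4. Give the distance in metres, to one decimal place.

77.7 m

Ray parameter p = sin 14.3° / 498 m/s = 4.9598e-04 s/m.
Layer 1: θ = 14.30°; offset = 23.2·tan 14.30° = 5.914 m.
Layer 2: sin θ = p·646 = 0.3204 → θ = 18.69°; offset = 14.8·tan 18.69° = 5.006 m.
Layer 3: sin θ = p·1447 = 0.7177 → θ = 45.86°; offset = 19.6·tan 45.86° = 20.200 m.
Layer 4: sin θ = p·1841 = 0.9131 → θ = 65.94°; offset = 20.8·tan 65.94° = 46.581 m.
Total horizontal offset = 77.701 m.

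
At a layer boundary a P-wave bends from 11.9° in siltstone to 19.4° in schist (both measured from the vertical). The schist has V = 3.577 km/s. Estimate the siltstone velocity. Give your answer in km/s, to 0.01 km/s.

2.22 km/s

Snell's law: sin 11.9°/V₁ = sin 19.4°/V₂.
V₁ = V₂·sin 11.9°/sin 19.4° = 3.577 × 0.6208 = 2.22 km/s.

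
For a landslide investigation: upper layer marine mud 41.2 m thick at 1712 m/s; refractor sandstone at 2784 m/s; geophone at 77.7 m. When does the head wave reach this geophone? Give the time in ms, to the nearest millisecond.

66 ms

t = x/V₂ + 2h·√(V₂²−V₁²)/(V₁V₂).
√(V₂²−V₁²) = √(2784²−1712²) = 2195.4 m/s; delay term = 2·41.2·2195.4/(1712·2784) = 0.03795 s.
t = 77.7/2784 + 0.03795 = 0.06586 s.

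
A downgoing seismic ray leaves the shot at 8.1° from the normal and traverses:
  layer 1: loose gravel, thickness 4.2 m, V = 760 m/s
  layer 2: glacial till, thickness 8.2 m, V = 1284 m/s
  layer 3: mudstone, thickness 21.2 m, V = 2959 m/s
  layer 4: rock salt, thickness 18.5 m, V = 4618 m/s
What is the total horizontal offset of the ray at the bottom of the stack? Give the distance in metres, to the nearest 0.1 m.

Ray parameter p = sin 8.1° / 760 m/s = 1.8540e-04 s/m.
Layer 1: θ = 8.10°; offset = 4.2·tan 8.10° = 0.598 m.
Layer 2: sin θ = p·1284 = 0.2380 → θ = 13.77°; offset = 8.2·tan 13.77° = 2.010 m.
Layer 3: sin θ = p·2959 = 0.5486 → θ = 33.27°; offset = 21.2·tan 33.27° = 13.910 m.
Layer 4: sin θ = p·4618 = 0.8562 → θ = 58.89°; offset = 18.5·tan 58.89° = 30.653 m.
Summing the layer offsets gives 47.171 m.

47.2 m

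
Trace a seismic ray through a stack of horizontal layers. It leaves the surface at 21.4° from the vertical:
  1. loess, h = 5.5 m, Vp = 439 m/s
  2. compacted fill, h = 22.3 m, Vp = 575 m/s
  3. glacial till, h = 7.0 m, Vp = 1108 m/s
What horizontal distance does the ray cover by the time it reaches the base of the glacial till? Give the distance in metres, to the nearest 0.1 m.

Ray parameter p = sin 21.4° / 439 m/s = 8.3115e-04 s/m.
Layer 1: θ = 21.40°; offset = 5.5·tan 21.40° = 2.155 m.
Layer 2: sin θ = p·575 = 0.4779 → θ = 28.55°; offset = 22.3·tan 28.55° = 12.133 m.
Layer 3: sin θ = p·1108 = 0.9209 → θ = 67.06°; offset = 7.0·tan 67.06° = 16.540 m.
Σ offsets = 30.828 m.

30.8 m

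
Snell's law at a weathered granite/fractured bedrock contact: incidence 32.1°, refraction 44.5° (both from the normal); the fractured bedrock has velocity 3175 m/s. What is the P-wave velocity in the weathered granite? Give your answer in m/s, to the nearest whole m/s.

2407 m/s

Snell's law: sin 32.1°/V₁ = sin 44.5°/V₂.
V₁ = V₂·sin 32.1°/sin 44.5° = 3175 × 0.7582 = 2407.15 m/s.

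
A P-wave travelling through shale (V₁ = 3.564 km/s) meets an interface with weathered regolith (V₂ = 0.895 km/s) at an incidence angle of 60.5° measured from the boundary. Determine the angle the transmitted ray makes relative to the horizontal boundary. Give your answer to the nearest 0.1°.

Convert to the normal: θ₁ = 90° − 60.5° = 29.5°.
sin θ₁/V₁ = sin θ₂/V₂ ⇒ sin θ₂ = 0.895·sin 29.5°/3.564 = 0.895·0.4924/3.564 = 0.1237.
θ₂ = arcsin 0.1237 = 7.10° from the normal.
From the interface: 90° − 7.10° = 82.90°.

82.9°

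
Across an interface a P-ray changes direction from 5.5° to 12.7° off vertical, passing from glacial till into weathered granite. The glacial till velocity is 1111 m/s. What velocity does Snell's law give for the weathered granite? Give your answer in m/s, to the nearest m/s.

sin 5.5° = 0.0958; sin 12.7° = 0.2198.
V₂ = V₁·(sin θ₂/sin θ₁) = 1111·(0.2198/0.0958) = 2548.36 m/s.

2548 m/s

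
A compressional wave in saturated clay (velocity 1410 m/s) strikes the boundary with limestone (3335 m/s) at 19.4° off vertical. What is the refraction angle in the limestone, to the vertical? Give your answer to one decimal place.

51.8°

sin θ₁/V₁ = sin θ₂/V₂ ⇒ sin θ₂ = 3335·sin 19.4°/1410 = 3335·0.3322/1410 = 0.7856.
θ₂ = sin⁻¹(0.7856) = 51.78° (from vertical).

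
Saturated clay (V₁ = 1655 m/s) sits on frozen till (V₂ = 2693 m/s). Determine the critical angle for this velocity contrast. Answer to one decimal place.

37.9°

At critical incidence the refracted ray runs along the interface (θ₂ = 90°), so sin θ_c = V₁/V₂.
θ_c = arcsin(1655/2693) = arcsin 0.6146 = 37.92°.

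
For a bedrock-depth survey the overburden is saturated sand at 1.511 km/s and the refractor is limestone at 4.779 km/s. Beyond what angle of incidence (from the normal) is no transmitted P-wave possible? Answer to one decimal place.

18.4°

Critical incidence: sin θ_c = V₁/V₂ = 1.511/4.779 = 0.3162.
θ_c = arcsin 0.3162 = 18.43°.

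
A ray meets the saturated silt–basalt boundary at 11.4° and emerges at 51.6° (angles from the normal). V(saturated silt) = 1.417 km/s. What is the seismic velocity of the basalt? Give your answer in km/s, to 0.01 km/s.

sin 11.4° = 0.1977; sin 51.6° = 0.7837.
V₂ = V₁·(sin θ₂/sin θ₁) = 1.417·(0.7837/0.1977) = 5.62 km/s.

5.62 km/s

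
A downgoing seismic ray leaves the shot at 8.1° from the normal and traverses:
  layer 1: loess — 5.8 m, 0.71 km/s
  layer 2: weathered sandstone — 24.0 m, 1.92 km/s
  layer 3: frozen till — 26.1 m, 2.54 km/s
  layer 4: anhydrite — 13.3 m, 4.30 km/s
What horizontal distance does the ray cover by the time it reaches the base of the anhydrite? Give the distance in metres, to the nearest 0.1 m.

47.7 m

Apply Snell's law at each interface; in layer i the horizontal offset is hᵢ·tan θᵢ.
Layer 1: θ = 8.10°; offset = 5.8·tan 8.10° = 0.825 m.
Layer 2: sin θ = 1.92·sin 8.1°/0.71 = 0.3810, θ = 22.40°; offset = 24.0·tan 22.40° = 9.891 m.
Layer 3: sin θ = 2.54·sin 8.1°/0.71 = 0.5041, θ = 30.27°; offset = 26.1·tan 30.27° = 15.233 m.
Layer 4: sin θ = 4.30·sin 8.1°/0.71 = 0.8533, θ = 58.58°; offset = 13.3·tan 58.58° = 21.770 m.
Summing the layer offsets gives 47.719 m.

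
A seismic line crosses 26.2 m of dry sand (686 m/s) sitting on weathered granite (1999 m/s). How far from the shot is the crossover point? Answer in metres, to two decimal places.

74.93 m

x_cross = 2h·√((V₂+V₁)/(V₂−V₁)).
(V₂+V₁)/(V₂−V₁) = (1999+686)/(1999−686) = 2.0449; √ = 1.4300.
x_cross = 2·26.2·1.4300 = 74.93 m.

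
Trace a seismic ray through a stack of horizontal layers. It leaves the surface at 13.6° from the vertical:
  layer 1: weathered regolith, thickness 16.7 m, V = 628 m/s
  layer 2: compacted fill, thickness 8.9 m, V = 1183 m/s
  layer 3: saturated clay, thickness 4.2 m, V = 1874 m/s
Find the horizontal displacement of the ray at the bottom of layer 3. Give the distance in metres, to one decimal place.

Apply Snell's law at each interface; in layer i the horizontal offset is hᵢ·tan θᵢ.
Layer 1: θ = 13.60°; offset = 16.7·tan 13.60° = 4.040 m.
Layer 2: sin θ = 1183·sin 13.6°/628 = 0.4430, θ = 26.29°; offset = 8.9·tan 26.29° = 4.397 m.
Layer 3: sin θ = 1874·sin 13.6°/628 = 0.7017, θ = 44.56°; offset = 4.2·tan 44.56° = 4.136 m.
Summing the layer offsets gives 12.574 m.

12.6 m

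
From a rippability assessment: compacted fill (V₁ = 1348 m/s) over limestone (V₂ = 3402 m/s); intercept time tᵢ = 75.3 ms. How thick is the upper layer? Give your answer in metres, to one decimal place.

55.3 m

h = tᵢ·V₁·V₂ / (2·√(V₂²−V₁²)).
√(V₂²−V₁²) = √(3402² − 1348²) = 3123.5 m/s.
h = 0.0753 s × 1348 × 3402 / (2 × 3123.5) = 55.28 m.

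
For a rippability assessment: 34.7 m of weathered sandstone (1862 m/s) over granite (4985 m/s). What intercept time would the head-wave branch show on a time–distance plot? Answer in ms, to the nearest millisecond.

35 ms

θ_c = arcsin(V₁/V₂) = arcsin(1862/4985) = 21.93°; cos θ_c = 0.9276.
tᵢ = 2h·cos θ_c / V₁ = 2·34.7·0.9276 / 1862 = 0.03457 s.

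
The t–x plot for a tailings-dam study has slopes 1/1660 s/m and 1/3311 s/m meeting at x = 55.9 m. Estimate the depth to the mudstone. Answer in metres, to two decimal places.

16.11 m

h = (x_cross/2)·√((V₂−V₁)/(V₂+V₁)).
(V₂−V₁)/(V₂+V₁) = (3311−1660)/(3311+1660) = 0.3321; √ = 0.5763.
h = (55.9/2)·0.5763 = 16.11 m.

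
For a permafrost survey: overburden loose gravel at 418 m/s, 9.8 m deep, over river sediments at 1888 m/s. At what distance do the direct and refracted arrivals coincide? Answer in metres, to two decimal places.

24.55 m

θ_c = arcsin(418/1888) = 12.79°, so cos θ_c = 0.9752 and tᵢ = 2h cos θ_c/V₁ = 0.0457 s.
At crossover x/V₁ = x/V₂ + tᵢ ⇒ x = tᵢ/(1/V₁ − 1/V₂) = 0.04573/(2.3923e-03 − 5.2966e-04) = 24.55 m.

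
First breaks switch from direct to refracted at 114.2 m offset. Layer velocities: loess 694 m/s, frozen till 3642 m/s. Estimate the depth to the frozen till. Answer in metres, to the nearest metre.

47 m

h = (x_cross/2)·√((V₂−V₁)/(V₂+V₁)).
(V₂−V₁)/(V₂+V₁) = (3642−694)/(3642+694) = 0.6799; √ = 0.8246.
h = (114.2/2)·0.8246 = 47.08 m.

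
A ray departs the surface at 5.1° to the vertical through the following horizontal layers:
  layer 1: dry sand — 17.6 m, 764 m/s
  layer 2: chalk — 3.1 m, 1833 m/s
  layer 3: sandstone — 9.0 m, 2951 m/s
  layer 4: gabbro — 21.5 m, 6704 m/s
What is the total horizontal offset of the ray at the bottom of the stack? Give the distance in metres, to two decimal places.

Apply Snell's law at each interface; in layer i the horizontal offset is hᵢ·tan θᵢ.
Layer 1: θ = 5.10°; offset = 17.6·tan 5.10° = 1.5708 m.
Layer 2: sin θ = 1833·sin 5.1°/764 = 0.2133, θ = 12.31°; offset = 3.1·tan 12.31° = 0.6767 m.
Layer 3: sin θ = 2951·sin 5.1°/764 = 0.3434, θ = 20.08°; offset = 9.0·tan 20.08° = 3.2903 m.
Layer 4: sin θ = 6704·sin 5.1°/764 = 0.7800, θ = 51.26°; offset = 21.5·tan 51.26° = 26.8017 m.
Σ offsets = 32.3395 m.

32.34 m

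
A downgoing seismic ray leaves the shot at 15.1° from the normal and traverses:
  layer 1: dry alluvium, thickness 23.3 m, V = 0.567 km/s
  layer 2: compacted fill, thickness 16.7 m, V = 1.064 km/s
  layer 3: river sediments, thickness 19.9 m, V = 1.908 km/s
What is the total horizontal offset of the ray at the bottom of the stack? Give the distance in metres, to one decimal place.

51.9 m

p = sin θ₁/V₁ = sin 15.1°/0.567 = 4.5944e-01 s/km is conserved through the stack.
Layer 1: θ = 15.10°; offset = 23.3·tan 15.10° = 6.287 m.
Layer 2: sin θ = p·1.064 = 0.4888 → θ = 29.26°; offset = 16.7·tan 29.26° = 9.358 m.
Layer 3: sin θ = p·1.908 = 0.8766 → θ = 61.24°; offset = 19.9·tan 61.24° = 36.254 m.
Summing the layer offsets gives 51.899 m.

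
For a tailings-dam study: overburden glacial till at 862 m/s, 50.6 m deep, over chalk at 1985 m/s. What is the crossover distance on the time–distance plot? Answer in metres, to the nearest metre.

161 m

θ_c = arcsin(862/1985) = 25.74°, so cos θ_c = 0.9008 and tᵢ = 2h cos θ_c/V₁ = 0.1058 s.
At crossover x/V₁ = x/V₂ + tᵢ ⇒ x = tᵢ/(1/V₁ − 1/V₂) = 0.10575/(1.1601e-03 − 5.0378e-04) = 161.13 m.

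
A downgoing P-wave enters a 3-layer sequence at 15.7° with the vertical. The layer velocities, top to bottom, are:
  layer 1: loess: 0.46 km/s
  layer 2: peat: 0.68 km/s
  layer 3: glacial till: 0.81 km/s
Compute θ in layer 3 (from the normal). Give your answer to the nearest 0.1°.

28.5°

Snell's law across each interface conserves sin θ / V, so sin θ_3 = V_3·sin θ₁/V₁.
sin θ_3 = 0.81 × sin 15.7° / 0.46 = 0.4765.
θ_3 = 28.46° from the vertical.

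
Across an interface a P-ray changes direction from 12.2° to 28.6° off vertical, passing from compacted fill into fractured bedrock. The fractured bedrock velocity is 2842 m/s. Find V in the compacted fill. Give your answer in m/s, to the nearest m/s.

1255 m/s

Snell's law: sin 12.2°/V₁ = sin 28.6°/V₂.
V₁ = V₂·sin 12.2°/sin 28.6° = 2842 × 0.4415 = 1254.64 m/s.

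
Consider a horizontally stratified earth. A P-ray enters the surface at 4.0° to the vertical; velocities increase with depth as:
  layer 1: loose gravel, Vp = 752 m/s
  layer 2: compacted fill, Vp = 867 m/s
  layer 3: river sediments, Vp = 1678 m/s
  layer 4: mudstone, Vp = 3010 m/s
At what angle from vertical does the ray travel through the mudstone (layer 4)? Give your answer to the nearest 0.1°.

Snell's law across each interface conserves sin θ / V, so sin θ_4 = V_4·sin θ₁/V₁.
sin θ_4 = 3010 × sin 4.0° / 752 = 0.2792.
θ_4 = 16.21° from the vertical.

16.2°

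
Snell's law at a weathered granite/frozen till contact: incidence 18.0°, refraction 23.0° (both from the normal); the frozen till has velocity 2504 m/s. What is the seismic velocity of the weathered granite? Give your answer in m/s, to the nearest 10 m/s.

sin 18.0° = 0.3090; sin 23.0° = 0.3907.
V₁ = V₂·(sin θ₁/sin θ₂) = 2504·(0.3090/0.3907) = 1980.34 m/s.

1980 m/s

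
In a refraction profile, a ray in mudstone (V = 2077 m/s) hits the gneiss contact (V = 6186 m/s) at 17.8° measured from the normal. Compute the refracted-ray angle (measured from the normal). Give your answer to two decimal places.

Snell's law: sin θ₂ = (V₂/V₁)·sin θ₁ = (6186/2077)·sin 17.8° = 0.9105.
θ₂ = sin⁻¹(0.9105) = 65.57° (from vertical).

65.57°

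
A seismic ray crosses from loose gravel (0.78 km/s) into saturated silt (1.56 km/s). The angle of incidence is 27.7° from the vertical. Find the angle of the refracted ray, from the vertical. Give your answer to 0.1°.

sin θ₁/V₁ = sin θ₂/V₂ ⇒ sin θ₂ = 1.56·sin 27.7°/0.78 = 1.56·0.4648/0.78 = 0.9297.
θ₂ = arcsin 0.9297 = 68.39° from the normal.

68.4°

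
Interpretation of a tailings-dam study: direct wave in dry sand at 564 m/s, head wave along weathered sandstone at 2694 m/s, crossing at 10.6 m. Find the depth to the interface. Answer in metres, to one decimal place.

h = (x_cross/2)·√((V₂−V₁)/(V₂+V₁)).
(V₂−V₁)/(V₂+V₁) = (2694−564)/(2694+564) = 0.6538; √ = 0.8086.
h = (10.6/2)·0.8086 = 4.29 m.

4.3 m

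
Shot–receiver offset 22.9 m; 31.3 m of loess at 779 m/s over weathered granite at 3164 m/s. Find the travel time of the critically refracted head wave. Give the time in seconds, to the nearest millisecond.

θ_c = arcsin(V₁/V₂) = arcsin(779/3164) = 14.25°, cos θ_c = 0.9692.
Intercept time tᵢ = 2h cos θ_c / V₁ = 2·31.3·0.9692/779 = 0.07789 s.
t = x/V₂ + tᵢ = 22.9/3164 + 0.07789 = 0.08512 s.

0.085 s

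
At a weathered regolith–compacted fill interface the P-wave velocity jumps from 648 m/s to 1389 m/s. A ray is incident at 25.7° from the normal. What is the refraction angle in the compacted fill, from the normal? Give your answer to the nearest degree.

Snell's law: sin θ₂ = (V₂/V₁)·sin θ₁ = (1389/648)·sin 25.7° = 0.9296.
θ₂ = arcsin 0.9296 = 68.37° from the normal.

68°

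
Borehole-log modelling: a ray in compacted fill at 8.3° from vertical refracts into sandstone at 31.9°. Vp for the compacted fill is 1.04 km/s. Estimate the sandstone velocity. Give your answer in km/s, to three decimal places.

3.807 km/s

sin 8.3° = 0.1444; sin 31.9° = 0.5284.
V₂ = V₁·(sin θ₂/sin θ₁) = 1.04·(0.5284/0.1444) = 3.807 km/s.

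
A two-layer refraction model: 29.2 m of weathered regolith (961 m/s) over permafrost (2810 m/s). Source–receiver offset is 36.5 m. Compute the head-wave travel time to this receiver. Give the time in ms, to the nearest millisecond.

70 ms

t = x/V₂ + 2h·√(V₂²−V₁²)/(V₁V₂).
√(V₂²−V₁²) = √(2810²−961²) = 2640.6 m/s; delay term = 2·29.2·2640.6/(961·2810) = 0.05711 s.
t = 36.5/2810 + 0.05711 = 0.07010 s.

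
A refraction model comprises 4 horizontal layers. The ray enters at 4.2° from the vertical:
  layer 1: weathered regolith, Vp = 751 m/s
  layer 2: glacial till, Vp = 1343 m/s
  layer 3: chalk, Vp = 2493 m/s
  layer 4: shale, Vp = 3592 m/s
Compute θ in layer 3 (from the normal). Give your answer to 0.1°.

Ray parameter p = sin 4.2° / 751 = 9.7521e-05 s/m.
sin θ_3 = p·V_3 = 9.7521e-05 × 2493 = 0.2431.
θ_3 = 14.07° from the vertical.

14.1°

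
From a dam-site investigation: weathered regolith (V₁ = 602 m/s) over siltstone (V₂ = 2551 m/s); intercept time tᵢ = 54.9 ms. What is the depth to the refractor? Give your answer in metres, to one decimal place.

17.0 m

θ_c = arcsin(602/2551) = 13.65°; cos θ_c = 0.9718.
tᵢ = 2h cos θ_c/V₁ ⇒ h = tᵢ·V₁/(2 cos θ_c) = 0.0549·602/(2·0.9718) = 17.01 m.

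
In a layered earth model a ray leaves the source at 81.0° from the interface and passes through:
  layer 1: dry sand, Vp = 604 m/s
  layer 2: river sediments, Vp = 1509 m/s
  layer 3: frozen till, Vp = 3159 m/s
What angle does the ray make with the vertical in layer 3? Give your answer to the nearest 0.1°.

54.9°

From the normal: θ₁ = 90° − 81.0° = 9.0°.
Ray parameter p = sin 9.0° / 604 = 2.5900e-04 s/m.
sin θ_3 = p·V_3 = 2.5900e-04 × 3159 = 0.8182.
θ_3 = arcsin 0.8182 = 54.90°.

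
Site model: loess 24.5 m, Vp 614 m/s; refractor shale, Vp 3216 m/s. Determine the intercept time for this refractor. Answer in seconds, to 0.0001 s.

0.0783 s

θ_c = arcsin(V₁/V₂) = arcsin(614/3216) = 11.01°; cos θ_c = 0.9816.
tᵢ = 2h·cos θ_c / V₁ = 2·24.5·0.9816 / 614 = 0.07834 s.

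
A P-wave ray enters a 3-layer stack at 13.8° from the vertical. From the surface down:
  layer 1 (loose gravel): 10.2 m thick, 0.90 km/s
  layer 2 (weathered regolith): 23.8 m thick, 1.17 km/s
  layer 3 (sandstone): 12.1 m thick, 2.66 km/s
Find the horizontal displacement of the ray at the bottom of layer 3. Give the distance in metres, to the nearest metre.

Apply Snell's law at each interface; in layer i the horizontal offset is hᵢ·tan θᵢ.
Layer 1: θ = 13.80°; offset = 10.2·tan 13.80° = 2.505 m.
Layer 2: sin θ = 1.17·sin 13.8°/0.90 = 0.3101, θ = 18.06°; offset = 23.8·tan 18.06° = 7.763 m.
Layer 3: sin θ = 2.66·sin 13.8°/0.90 = 0.7050, θ = 44.83°; offset = 12.1·tan 44.83° = 12.028 m.
Summing the layer offsets gives 22.296 m.

22 m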